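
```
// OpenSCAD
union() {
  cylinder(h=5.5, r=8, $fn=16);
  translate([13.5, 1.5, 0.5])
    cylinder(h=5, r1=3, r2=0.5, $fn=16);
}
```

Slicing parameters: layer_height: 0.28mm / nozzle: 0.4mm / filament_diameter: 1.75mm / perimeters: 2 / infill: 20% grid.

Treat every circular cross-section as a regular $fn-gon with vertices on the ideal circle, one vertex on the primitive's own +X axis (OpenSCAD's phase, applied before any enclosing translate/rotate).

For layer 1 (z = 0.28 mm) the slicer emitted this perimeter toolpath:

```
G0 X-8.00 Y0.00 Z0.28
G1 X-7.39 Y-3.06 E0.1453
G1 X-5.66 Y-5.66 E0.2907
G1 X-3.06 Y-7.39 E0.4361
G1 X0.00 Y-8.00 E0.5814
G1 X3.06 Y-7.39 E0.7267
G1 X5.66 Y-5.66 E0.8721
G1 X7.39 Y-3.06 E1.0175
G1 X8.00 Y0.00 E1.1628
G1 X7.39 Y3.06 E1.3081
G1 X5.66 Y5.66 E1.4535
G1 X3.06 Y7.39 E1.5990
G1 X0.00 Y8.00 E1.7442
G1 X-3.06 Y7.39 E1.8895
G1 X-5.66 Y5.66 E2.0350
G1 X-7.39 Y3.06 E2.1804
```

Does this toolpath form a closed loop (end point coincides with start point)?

Start point (G0): (-8.00, 0.00). End point (last G1): the path does not return to the start — open.

no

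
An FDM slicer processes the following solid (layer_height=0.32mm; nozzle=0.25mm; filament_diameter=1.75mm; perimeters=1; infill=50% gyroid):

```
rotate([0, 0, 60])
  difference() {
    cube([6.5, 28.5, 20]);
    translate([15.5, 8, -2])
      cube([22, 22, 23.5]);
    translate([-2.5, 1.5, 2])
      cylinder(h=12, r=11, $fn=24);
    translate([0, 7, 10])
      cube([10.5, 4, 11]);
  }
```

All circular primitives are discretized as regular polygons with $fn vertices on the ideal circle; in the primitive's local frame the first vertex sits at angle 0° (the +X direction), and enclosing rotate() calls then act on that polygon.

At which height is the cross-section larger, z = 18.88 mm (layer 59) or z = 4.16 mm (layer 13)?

layer 59 (z = 18.88 mm)

Layer 59 (z = 18.88): the cube (footprint 6.5×28.5) is included at this height (area 185.25 mm²); the cube at (15.5, 8) is present — its section is the full 22×22 rectangle (area 484.00 mm²); the cylinder at (-2.5, 1.5) does not reach this height (z outside [2, 14]); the cube at (0, 7) (footprint 10.5×4) is included at this height (area 42.00 mm²); Subtracting the remaining from the first: starting from the 6.5×28.5 cube (185.25 mm²), the 22×22 cube at (15.5, 8) misses the remaining region (no effect); the 10.5×4 cube at (0, 7) partially overlaps it — only the 26.00 mm² overlap (of its 42.00 mm²) is removed, clipping the outline — area = 159.25 mm²; (rotated 60° about Z; rotation is an isometry so areas/perimeters/island counts are preserved). So its area = 159.25 mm². Layer 13 (z = 4.16): the 6.5×28.5 cube contributes its full rectangle (area 185.25 mm²); the cube at (15.5, 8) is present — its section is the full 22×22 rectangle (area 484.00 mm²); the r=11 cylinder at (-2.5, 1.5) contributes a regular 24-gon of circumradius 11 (area = (24/2)·11.000²·sin(360°/24) = 375.81 mm²); the cube at (0, 7) does not reach this height (z outside [10, 21]); Subtracting the remaining from the first: starting from the 6.5×28.5 cube (185.25 mm²), the 22×22 cube at (15.5, 8) misses the remaining region (no effect); the r=11 cylinder at (-2.5, 1.5) partially overlaps it — only the 68.42 mm² overlap (of its 375.81 mm²) is removed, clipping the outline — area = 116.83 mm²; (rotated 60° about Z; rotation is an isometry so areas/perimeters/island counts are preserved). So its area = 116.83 mm². Layer 59 is larger (159.25 vs 116.83 mm²).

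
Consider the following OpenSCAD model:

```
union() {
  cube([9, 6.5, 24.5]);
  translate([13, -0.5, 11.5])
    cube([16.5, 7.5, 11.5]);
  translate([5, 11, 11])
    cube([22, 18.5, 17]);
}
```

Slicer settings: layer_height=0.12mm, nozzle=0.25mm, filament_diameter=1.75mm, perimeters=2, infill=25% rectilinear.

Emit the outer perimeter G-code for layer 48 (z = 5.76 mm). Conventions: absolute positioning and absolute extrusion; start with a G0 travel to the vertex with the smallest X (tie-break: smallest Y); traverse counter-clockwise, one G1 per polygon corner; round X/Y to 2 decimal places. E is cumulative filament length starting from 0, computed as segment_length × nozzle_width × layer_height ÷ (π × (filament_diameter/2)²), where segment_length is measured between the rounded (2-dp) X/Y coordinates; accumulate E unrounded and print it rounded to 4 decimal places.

At z = 5.76 mm: the cube (footprint 9×6.5) is included at this height; the cube at (13, -0.5) is not intersected at this z (z outside [11.5, 23]); the cube at (5, 11) is not intersected at this z (z outside [11, 28]); Combining (union): only the 9×6.5 cube is present, so the union is just that shape — 1 connected region. The outline is a single polygon with 4 vertices. Extrusion per mm of travel: 0.25 × 0.12 / (π × 0.875²) = 0.012473. Accumulating E over each segment gives final E = 0.3866.

G0 X0.00 Y0.00 Z5.76
G1 X9.00 Y0.00 E0.1123
G1 X9.00 Y6.50 E0.1933
G1 X0.00 Y6.50 E0.3056
G1 X0.00 Y0.00 E0.3866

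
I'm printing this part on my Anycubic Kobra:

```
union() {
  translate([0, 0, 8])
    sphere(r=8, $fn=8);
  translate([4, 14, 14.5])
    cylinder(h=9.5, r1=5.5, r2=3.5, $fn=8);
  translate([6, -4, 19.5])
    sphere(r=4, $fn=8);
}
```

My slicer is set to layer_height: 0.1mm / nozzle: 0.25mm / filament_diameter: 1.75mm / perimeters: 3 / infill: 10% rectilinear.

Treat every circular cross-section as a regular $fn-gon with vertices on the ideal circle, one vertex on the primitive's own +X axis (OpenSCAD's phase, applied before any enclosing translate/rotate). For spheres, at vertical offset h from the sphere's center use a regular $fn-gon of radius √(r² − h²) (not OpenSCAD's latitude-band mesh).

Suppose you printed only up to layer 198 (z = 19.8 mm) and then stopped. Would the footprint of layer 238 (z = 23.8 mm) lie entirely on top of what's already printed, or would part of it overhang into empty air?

Compare the two slices. At z = 19.8: the sphere does not reach this height (|z−center|=11.800 > r=8); the cone at (4, 14): at t=0.558 of its height the radius interpolates to r₁+(r₂−r₁)t = 4.384, giving a regular 8-gon of that circumradius (area = (8/2)·4.384²·sin(360°/8) = 54.37 mm²); the r=4 sphere at (6, -4) contributes a regular 8-gon of circumradius √(4²−0.3²) = 3.989 (area = (8/2)·3.989²·sin(360°/8) = 45.00 mm²); Merging all regions: the 2 present regions are separate (no shared area or edge), so areas and boundary lengths simply add and each stays a separate island — area = 99.37 mm². At z = 23.8: the sphere does not reach this height (|z−center|=15.800 > r=8); the cone at (4, 14) contributes a regular 8-gon of circumradius 3.542 (interpolated between r1=5.5 and r2=3.5 at t=0.979) (area = (8/2)·3.542²·sin(360°/8) = 35.49 mm²); the sphere at (6, -4) is absent (|z−center|=4.300 > r=4); Combining (union): only the cone at (4, 14) is present, so the union is just that shape — area = 35.49 mm². Checking containment: the cross-section at z = 23.8 is a subset of the cross-section at z = 19.8.

entirely on top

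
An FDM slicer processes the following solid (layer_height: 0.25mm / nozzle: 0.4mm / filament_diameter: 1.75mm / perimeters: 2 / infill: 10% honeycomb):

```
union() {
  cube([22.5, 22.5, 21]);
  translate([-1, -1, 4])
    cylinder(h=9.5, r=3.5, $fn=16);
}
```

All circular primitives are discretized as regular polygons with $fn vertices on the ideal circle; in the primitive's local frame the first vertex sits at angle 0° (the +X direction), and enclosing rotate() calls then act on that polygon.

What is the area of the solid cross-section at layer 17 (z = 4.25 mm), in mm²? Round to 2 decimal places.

540.18 mm²

At z = 4.25 mm: the cube (footprint 22.5×22.5) is included at this height (area 506.25 mm²); the r=3.5 cylinder at (-1, -1) contributes a regular 16-gon of circumradius 3.5 (area = (16/2)·3.500²·sin(360°/16) = 37.50 mm²); Combining (union): the regions partially overlap — summed areas 543.75 mm² minus the doubly-counted overlap 3.57 mm² gives 540.18 mm² — area = 540.18 mm². Overall, the cross-section is a single solid region. Net area = 540.18 mm².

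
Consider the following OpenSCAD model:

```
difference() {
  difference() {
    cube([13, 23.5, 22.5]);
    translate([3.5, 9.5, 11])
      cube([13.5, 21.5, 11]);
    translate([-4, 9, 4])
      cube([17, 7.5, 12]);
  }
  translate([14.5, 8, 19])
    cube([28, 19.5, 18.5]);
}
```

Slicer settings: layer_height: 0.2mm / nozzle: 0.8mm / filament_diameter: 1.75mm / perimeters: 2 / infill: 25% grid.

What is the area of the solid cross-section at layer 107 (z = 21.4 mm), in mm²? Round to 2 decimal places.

At z = 21.4 mm: the cube (footprint 13×23.5) is included at this height (area 305.50 mm²); the cube at (3.5, 9.5) is present — its section is the full 13.5×21.5 rectangle (area 290.25 mm²); the cube at (-4, 9) is absent (z outside [4, 16]); Taking the first minus the rest: starting from the 13×23.5 cube (305.50 mm²), the 13.5×21.5 cube at (3.5, 9.5) partially overlaps it — only the 133.00 mm² overlap (of its 290.25 mm²) is removed, clipping the outline — area = 172.50 mm²; the cube at (14.5, 8) is present — its section is the full 28×19.5 rectangle (area 546.00 mm²); Subtracting the remaining from the first: starting from that combined region (172.50 mm²), the 28×19.5 cube at (14.5, 8) misses the remaining region (no effect) — area = 172.50 mm². Overall, the cross-section is a single solid region. Net area = 172.50 mm².

172.50 mm²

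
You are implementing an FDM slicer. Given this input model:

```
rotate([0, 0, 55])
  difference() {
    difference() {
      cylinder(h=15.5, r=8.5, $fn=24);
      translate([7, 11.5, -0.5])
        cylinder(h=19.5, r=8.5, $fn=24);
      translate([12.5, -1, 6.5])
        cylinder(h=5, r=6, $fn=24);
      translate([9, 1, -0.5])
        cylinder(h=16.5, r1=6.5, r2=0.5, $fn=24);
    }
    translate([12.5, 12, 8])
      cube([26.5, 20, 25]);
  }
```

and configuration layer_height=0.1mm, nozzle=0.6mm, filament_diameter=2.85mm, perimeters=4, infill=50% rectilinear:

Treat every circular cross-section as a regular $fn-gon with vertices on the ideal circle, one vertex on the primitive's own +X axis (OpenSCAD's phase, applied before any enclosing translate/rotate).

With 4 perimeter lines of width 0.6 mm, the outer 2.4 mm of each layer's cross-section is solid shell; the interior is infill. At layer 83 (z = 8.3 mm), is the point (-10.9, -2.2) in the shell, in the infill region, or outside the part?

At z = 8.3 mm: the r=8.5 cylinder gives a regular 24-gon of circumradius 8.5 (constant along its height); the r=8.5 cylinder at (7, 11.5) gives a regular 24-gon of circumradius 8.5 (constant along its height); the r=6 cylinder at (12.5, -1) gives a regular 24-gon of circumradius 6 (constant along its height); the cone at (9, 1) (r1=6.5→r2=0.5) has section circumradius 3.300 here — a regular 24-gon; Subtracting the remaining from the first: starting from the r=8.5 cylinder, the r=8.5 cylinder at (7, 11.5) partially overlaps it — only the 23.97 mm² overlap (of its 224.40 mm²) is removed, clipping the outline; the r=6 cylinder at (12.5, -1) partially overlaps it — only the 8.87 mm² overlap (of its 111.81 mm²) is removed, clipping the outline; the cone at (9, 1) partially overlaps it — only the 4.39 mm² overlap (of its 33.82 mm²) is removed, clipping the outline — 1 connected region; the cube at (12.5, 12) (footprint 26.5×20) is included at this height; Taking the first minus the rest: starting from the result so far, the 26.5×20 cube at (12.5, 12) misses the remaining region (no effect) — 1 connected region; (whole slice rotated 55° about Z — lengths, areas and connectivity unchanged). Overall, the cross-section is a single solid region. Undo the 55° rotation: the query point maps to (-8.054, 7.667) in the un-rotated model frame. The nearest boundary edge runs (-7.36, 4.25)→(-6.01, 6.01); distance from the point to it = 2.63 mm. The point is not inside any of the regions above, so it lies outside the cross-section (2.63 mm from the nearest boundary).

outside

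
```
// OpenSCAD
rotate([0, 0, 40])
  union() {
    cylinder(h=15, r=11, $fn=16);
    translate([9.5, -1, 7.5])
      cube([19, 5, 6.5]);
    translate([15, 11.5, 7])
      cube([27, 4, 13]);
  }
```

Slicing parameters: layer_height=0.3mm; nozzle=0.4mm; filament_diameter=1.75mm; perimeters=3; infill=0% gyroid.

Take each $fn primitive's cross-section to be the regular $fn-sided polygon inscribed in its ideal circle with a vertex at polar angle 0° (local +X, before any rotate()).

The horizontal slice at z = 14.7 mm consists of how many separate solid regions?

2

At z = 14.7 mm: the r=11 cylinder gives a regular 16-gon of circumradius 11 (constant along its height); the cube at (9.5, -1) does not reach this height (z outside [7.5, 14]); the cube at (15, 11.5) (footprint 27×4) is included at this height; Merging all regions: the 2 present regions are separate (no shared area or edge), so areas and boundary lengths simply add and each stays a separate island — 2 connected regions; (rotated 40° about Z; rotation is an isometry so areas/perimeters/island counts are preserved). The result has 2 disconnected regions.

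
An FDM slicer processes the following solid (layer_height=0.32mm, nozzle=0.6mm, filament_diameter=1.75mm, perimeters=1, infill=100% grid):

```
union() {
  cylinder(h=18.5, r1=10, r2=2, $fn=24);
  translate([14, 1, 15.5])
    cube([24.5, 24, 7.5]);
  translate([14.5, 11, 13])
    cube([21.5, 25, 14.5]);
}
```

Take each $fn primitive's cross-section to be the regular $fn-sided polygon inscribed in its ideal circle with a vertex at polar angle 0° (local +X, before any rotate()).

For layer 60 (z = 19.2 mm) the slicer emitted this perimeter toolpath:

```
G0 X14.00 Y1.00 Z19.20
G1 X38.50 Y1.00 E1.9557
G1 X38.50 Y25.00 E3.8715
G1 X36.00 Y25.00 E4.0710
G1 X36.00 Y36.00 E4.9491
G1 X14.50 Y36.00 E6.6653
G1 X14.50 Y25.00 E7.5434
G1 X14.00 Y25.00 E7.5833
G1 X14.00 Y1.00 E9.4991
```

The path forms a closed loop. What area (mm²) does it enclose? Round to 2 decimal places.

Apply the shoelace formula to the sequence of (X, Y) vertices; enclosed area = 824.50 mm².

824.50 mm²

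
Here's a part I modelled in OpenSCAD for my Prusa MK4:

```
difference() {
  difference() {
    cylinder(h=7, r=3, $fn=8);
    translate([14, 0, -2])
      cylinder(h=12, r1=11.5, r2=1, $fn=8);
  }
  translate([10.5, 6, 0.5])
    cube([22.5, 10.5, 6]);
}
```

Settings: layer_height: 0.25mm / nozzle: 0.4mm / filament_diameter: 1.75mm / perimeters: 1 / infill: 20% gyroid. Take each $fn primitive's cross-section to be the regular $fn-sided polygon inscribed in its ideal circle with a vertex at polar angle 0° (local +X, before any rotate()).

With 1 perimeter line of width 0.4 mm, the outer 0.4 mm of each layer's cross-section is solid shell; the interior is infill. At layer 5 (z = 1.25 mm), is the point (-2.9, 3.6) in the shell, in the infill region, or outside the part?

At z = 1.25 mm: the cylinder: section is a regular 8-gon, circumradius r=3; the cone at (14, 0): at t=0.271 of its height the radius interpolates to r₁+(r₂−r₁)t = 8.656, giving a regular 8-gon of that circumradius; Subtracting the remaining from the first: starting from the r=3 cylinder, the cone at (14, 0) misses the remaining region (no effect) — 1 connected region; the cube at (10.5, 6) is present — its section is the full 22.5×10.5 rectangle; After the difference (first − rest): starting from the result so far, the 22.5×10.5 cube at (10.5, 6) misses the remaining region (no effect) — 1 connected region. Overall, the cross-section is a single solid region. The nearest boundary edge runs (-3.00, 0.00)→(-2.12, 2.12); distance from the point to it = 1.67 mm. The point is not inside any of the regions above, so it lies outside the cross-section (1.67 mm from the nearest boundary).

outside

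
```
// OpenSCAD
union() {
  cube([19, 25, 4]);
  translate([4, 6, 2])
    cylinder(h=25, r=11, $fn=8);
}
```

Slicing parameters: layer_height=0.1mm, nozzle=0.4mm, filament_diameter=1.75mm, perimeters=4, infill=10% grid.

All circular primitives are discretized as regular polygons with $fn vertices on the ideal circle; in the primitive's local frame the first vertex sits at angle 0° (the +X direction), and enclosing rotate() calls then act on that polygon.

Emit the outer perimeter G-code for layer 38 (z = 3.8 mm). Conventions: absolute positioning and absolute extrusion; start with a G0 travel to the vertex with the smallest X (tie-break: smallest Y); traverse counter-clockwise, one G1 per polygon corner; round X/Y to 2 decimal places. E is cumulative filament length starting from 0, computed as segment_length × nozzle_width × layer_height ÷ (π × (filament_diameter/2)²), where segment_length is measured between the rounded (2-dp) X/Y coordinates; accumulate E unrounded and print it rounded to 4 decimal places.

G0 X-7.00 Y6.00 Z3.80
G1 X-3.78 Y-1.78 E0.1400
G1 X4.00 Y-5.00 E0.2801
G1 X11.78 Y-1.78 E0.4201
G1 X12.51 Y0.00 E0.4521
G1 X19.00 Y0.00 E0.5600
G1 X19.00 Y25.00 E0.9758
G1 X0.00 Y25.00 E1.2917
G1 X0.00 Y15.34 E1.4524
G1 X-3.78 Y13.78 E1.5204
G1 X-7.00 Y6.00 E1.6604

At z = 3.8 mm: the 19×25 cube contributes its full rectangle; the r=11 cylinder at (4, 6) gives a regular 8-gon of circumradius 11 (constant along its height); Taking the union: the regions partially overlap (shared area 208.79 mm²), so overlapping operands fuse into one piece — 1 connected region. The outline is a single polygon with 10 vertices. Extrusion per mm of travel: 0.4 × 0.1 / (π × 0.875²) = 0.016630. Accumulating E over each segment gives final E = 1.6604.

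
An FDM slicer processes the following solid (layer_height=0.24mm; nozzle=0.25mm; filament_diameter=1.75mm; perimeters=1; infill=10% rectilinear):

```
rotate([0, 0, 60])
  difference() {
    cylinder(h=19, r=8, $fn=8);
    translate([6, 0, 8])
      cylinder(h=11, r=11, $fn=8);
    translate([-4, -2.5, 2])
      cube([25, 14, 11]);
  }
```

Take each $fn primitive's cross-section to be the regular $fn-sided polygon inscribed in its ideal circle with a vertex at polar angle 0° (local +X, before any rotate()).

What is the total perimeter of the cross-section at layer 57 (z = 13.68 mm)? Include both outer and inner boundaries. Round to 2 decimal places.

At z = 13.68 mm: the r=8 cylinder contributes a regular 8-gon of circumradius 8 (perimeter = 2·8·8.000·sin(180°/8) = 48.98 mm); the r=11 cylinder at (6, 0) gives a regular 8-gon of circumradius 11 (constant along its height) (perimeter = 2·8·11.000·sin(180°/8) = 67.35 mm); the cube at (-4, -2.5) is not intersected at this z (z outside [2, 13]); Taking the first minus the rest: starting from the r=8 cylinder, the r=11 cylinder at (6, 0) partially overlaps it — only the 142.58 mm² overlap (of its 342.24 mm²) is removed, clipping the outline — boundary = 35.58 mm; (rotated 60° about Z; rotation is an isometry so areas/perimeters/island counts are preserved). Overall, the cross-section is a single solid region. Total boundary length (outer) = 35.58 mm.

35.58 mm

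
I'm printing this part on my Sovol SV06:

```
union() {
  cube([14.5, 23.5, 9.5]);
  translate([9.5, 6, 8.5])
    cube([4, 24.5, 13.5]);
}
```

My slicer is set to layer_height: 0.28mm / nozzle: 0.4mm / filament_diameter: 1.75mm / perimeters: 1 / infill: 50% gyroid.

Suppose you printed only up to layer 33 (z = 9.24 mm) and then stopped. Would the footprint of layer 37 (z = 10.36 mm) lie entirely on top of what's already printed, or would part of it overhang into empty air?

entirely on top

Compare the two slices. At z = 9.24: the 14.5×23.5 cube contributes its full rectangle (area 340.75 mm²); the 4×24.5 cube at (9.5, 6) contributes its full rectangle (area 98.00 mm²); Combining (union): the regions partially overlap — summed areas 438.75 mm² minus the doubly-counted overlap 70.00 mm² gives 368.75 mm² — area = 368.75 mm². At z = 10.36: the cube does not reach this height (z outside [0, 9.5]); the cube at (9.5, 6) is present — its section is the full 4×24.5 rectangle (area 98.00 mm²); Combining (union): only the 4×24.5 cube at (9.5, 6) is present, so the union is just that shape — area = 98.00 mm². Checking containment: the cross-section at z = 10.36 is a subset of the cross-section at z = 9.24.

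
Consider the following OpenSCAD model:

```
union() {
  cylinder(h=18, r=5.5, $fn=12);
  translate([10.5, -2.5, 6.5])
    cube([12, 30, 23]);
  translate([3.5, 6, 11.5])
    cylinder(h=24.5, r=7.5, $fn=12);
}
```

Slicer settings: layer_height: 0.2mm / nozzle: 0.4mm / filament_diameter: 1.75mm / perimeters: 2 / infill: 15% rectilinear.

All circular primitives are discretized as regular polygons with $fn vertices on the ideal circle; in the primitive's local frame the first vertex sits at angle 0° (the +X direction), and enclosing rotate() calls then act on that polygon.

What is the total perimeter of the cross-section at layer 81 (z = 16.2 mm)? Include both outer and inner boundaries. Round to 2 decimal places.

132.27 mm

At z = 16.2 mm: the r=5.5 cylinder contributes a regular 12-gon of circumradius 5.5 (perimeter = 2·12·5.500·sin(180°/12) = 34.16 mm); the 12×30 cube at (10.5, -2.5) contributes its full rectangle (perimeter 84.00 mm); the r=7.5 cylinder at (3.5, 6) gives a regular 12-gon of circumradius 7.5 (constant along its height) (perimeter = 2·12·7.500·sin(180°/12) = 46.59 mm); Merging all regions: the regions partially overlap (shared area 43.08 mm²), so the edge portions inside another operand are dropped and the merged outline is re-measured after clipping — boundary = 132.27 mm. Overall, the cross-section is a single solid region. Total boundary length (outer) = 132.27 mm.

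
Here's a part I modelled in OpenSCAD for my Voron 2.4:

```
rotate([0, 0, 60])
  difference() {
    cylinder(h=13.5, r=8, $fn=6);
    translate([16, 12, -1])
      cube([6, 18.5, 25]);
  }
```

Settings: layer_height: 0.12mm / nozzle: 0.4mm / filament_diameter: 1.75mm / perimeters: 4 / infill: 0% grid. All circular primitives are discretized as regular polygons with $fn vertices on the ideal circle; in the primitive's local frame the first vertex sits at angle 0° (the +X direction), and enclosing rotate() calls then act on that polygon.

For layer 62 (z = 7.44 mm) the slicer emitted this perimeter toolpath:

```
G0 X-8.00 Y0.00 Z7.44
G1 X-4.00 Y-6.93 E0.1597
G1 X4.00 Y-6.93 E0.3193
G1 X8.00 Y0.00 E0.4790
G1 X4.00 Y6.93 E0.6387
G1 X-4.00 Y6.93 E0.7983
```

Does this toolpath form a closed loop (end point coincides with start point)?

Start point (G0): (-8.00, 0.00). End point (last G1): the path does not return to the start — open.

no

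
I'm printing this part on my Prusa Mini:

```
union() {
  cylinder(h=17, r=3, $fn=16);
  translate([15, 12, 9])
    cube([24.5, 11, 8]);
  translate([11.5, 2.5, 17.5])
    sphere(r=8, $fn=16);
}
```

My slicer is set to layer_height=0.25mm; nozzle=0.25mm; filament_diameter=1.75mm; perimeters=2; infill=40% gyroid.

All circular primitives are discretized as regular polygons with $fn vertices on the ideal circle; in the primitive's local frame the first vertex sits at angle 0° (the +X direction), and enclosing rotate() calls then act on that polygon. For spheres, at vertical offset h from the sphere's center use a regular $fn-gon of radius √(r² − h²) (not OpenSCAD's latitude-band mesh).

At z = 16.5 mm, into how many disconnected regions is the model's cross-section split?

At z = 16.5 mm: the r=3 cylinder contributes a regular 16-gon of circumradius 3; the cube at (15, 12) is present — its section is the full 24.5×11 rectangle; the r=8 sphere at (11.5, 2.5) slices to a regular 16-gon of circumradius 7.937 (√(r²−h²) with h=1 from center); Combining (union): the 3 present regions are separate (no shared area or edge), so areas and boundary lengths simply add and each stays a separate island — 3 connected regions. The result has 3 disconnected regions.

3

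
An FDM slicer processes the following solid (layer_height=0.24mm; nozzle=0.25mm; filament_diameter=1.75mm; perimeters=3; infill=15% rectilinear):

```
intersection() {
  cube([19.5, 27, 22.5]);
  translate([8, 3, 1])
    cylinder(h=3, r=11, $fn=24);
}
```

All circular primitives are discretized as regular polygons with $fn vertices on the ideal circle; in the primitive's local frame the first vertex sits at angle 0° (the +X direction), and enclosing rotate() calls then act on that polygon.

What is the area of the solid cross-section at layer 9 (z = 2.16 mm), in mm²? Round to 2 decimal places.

229.27 mm²

At z = 2.16 mm: the 19.5×27 cube contributes its full rectangle (area 526.50 mm²); the r=11 cylinder at (8, 3) contributes a regular 24-gon of circumradius 11 (area = (24/2)·11.000²·sin(360°/24) = 375.81 mm²); Keeping only the common overlap: the r=11 cylinder at (8, 3) partially overlaps the 19.5×27 cube; clipping to the common part keeps 229.27 mm² — area = 229.27 mm². Overall, the cross-section is a single solid region. Net area = 229.27 mm².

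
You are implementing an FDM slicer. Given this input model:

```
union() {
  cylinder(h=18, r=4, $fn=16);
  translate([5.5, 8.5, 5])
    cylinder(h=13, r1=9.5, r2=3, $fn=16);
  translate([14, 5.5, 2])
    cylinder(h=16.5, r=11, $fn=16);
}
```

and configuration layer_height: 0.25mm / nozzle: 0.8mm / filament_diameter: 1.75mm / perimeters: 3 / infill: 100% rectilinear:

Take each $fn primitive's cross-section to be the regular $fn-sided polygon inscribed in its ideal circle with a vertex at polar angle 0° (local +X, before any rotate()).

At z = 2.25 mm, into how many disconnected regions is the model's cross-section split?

2

At z = 2.25 mm: the cylinder: section is a regular 16-gon, circumradius r=4; the cone at (5.5, 8.5) is absent (z outside [5, 18]); the cylinder at (14, 5.5): section is a regular 16-gon, circumradius r=11; Merging all regions: the 2 present regions are separate (no shared area or edge), so areas and boundary lengths simply add and each stays a separate island — 2 connected regions. The result has 2 disconnected regions.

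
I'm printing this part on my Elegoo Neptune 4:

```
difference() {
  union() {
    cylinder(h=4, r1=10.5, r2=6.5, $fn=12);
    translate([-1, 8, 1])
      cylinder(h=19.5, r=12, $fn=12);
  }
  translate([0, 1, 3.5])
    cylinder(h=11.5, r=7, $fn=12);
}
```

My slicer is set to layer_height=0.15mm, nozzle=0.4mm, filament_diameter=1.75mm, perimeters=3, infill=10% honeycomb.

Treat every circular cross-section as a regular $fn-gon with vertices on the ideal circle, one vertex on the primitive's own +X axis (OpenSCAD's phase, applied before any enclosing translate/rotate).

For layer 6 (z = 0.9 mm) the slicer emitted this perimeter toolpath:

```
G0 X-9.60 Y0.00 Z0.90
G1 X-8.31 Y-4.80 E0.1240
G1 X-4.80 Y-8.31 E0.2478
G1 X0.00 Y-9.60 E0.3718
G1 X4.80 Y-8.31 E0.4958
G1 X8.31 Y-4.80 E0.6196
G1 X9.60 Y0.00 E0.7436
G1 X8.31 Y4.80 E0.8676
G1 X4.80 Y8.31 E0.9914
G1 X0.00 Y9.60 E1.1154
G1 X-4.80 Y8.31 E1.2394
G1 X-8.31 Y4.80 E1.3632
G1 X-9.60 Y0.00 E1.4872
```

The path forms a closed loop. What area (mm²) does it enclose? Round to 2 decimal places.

276.35 mm²

Apply the shoelace formula to the sequence of (X, Y) vertices; enclosed area = 276.35 mm².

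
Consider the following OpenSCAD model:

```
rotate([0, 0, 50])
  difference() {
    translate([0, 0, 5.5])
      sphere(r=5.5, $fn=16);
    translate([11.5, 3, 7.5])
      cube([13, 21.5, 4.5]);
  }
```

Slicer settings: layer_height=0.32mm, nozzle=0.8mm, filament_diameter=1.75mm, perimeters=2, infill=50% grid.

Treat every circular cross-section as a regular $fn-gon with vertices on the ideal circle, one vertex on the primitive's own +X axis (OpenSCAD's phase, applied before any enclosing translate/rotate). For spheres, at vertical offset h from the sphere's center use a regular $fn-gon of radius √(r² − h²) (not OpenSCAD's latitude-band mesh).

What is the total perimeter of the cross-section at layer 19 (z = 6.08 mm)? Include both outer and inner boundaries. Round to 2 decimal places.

34.14 mm

At z = 6.08 mm: the r=5.5 sphere slices to a regular 16-gon of circumradius 5.469 (√(r²−h²) with h=0.58 from center) (perimeter = 2·16·5.469·sin(180°/16) = 34.14 mm); the cube at (11.5, 3) is not intersected at this z (z outside [7.5, 12]); Taking the first minus the rest: none of the subtracted shapes is present at this height, so the r=5.5 sphere is unchanged — boundary = 34.14 mm; (whole slice rotated 50° about Z — lengths, areas and connectivity unchanged). Overall, the cross-section is a single solid region. Total boundary length (outer) = 34.14 mm.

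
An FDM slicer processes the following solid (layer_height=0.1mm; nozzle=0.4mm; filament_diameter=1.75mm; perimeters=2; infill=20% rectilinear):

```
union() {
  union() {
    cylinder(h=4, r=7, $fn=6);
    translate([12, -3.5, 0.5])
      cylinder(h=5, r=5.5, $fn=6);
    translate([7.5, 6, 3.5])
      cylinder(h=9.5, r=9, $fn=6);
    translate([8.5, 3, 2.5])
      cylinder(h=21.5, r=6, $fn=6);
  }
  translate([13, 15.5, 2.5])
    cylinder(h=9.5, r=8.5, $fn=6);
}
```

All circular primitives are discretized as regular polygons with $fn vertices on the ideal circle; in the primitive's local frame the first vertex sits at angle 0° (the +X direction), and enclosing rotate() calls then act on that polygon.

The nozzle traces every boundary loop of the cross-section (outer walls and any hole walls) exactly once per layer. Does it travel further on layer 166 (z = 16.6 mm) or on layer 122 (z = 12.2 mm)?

layer 122 (z = 12.2 mm)

Layer 166 (z = 16.6): the cylinder is not intersected at this z (z outside [0, 4]); the cylinder at (12, -3.5) is not intersected at this z (z outside [0.5, 5.5]); the cylinder at (7.5, 6) is absent (z outside [3.5, 13]); the r=6 cylinder at (8.5, 3) contributes a regular 6-gon of circumradius 6 (perimeter = 2·6·6.000·sin(180°/6) = 36.00 mm); Combining (union): only the r=6 cylinder at (8.5, 3) is present, so the union is just that shape — boundary = 36.00 mm; the cylinder at (13, 15.5) is not intersected at this z (z outside [2.5, 12]); Combining (union): only the result so far is present, so the union is just that shape — boundary = 36.00 mm. So its perimeter = 36.00 mm. Layer 122 (z = 12.2): the cylinder is absent (z outside [0, 4]); the cylinder at (12, -3.5) is absent (z outside [0.5, 5.5]); the cylinder at (7.5, 6): section is a regular 6-gon, circumradius r=9 (perimeter = 2·6·9.000·sin(180°/6) = 54.00 mm); the cylinder at (8.5, 3): section is a regular 6-gon, circumradius r=6 (perimeter = 2·6·6.000·sin(180°/6) = 36.00 mm); Combining (union): the regions partially overlap (shared area 91.03 mm²), so the edge portions inside another operand are dropped and the merged outline is re-measured after clipping — boundary = 54.46 mm; the cylinder at (13, 15.5) is not intersected at this z (z outside [2.5, 12]); Taking the union: only that combined region is present, so the union is just that shape — boundary = 54.46 mm. So its perimeter = 54.46 mm. Layer 122 is larger (54.46 vs 36.00 mm).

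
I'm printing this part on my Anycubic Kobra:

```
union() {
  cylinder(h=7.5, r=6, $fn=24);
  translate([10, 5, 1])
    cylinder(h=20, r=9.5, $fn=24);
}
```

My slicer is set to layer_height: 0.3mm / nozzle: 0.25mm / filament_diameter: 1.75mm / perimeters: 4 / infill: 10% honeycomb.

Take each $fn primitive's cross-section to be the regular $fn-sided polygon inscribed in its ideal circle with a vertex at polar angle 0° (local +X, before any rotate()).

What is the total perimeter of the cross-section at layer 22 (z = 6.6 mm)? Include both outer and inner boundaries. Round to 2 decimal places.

74.39 mm

At z = 6.6 mm: the cylinder: section is a regular 24-gon, circumradius r=6 (perimeter = 2·24·6.000·sin(180°/24) = 37.59 mm); the r=9.5 cylinder at (10, 5) gives a regular 24-gon of circumradius 9.5 (constant along its height) (perimeter = 2·24·9.500·sin(180°/24) = 59.52 mm); Combining (union): the regions partially overlap (shared area 29.68 mm²), so the edge portions inside another operand are dropped and the merged outline is re-measured after clipping — boundary = 74.39 mm. Overall, the cross-section is a single solid region. Total boundary length (outer) = 74.39 mm.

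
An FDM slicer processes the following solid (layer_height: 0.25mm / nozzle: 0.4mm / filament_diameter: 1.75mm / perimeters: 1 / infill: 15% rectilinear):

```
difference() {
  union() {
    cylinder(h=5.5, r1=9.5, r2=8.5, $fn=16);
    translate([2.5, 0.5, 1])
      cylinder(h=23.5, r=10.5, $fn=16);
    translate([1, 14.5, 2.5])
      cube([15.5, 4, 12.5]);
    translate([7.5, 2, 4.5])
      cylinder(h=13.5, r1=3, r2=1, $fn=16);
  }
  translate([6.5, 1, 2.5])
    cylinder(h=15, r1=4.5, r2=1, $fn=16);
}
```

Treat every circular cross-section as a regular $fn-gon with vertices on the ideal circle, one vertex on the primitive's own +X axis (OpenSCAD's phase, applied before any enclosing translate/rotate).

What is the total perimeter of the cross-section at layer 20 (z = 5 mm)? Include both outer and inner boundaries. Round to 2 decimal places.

At z = 5 mm: the cone: at t=0.909 of its height the radius interpolates to r₁+(r₂−r₁)t = 8.591, giving a regular 16-gon of that circumradius (perimeter = 2·16·8.591·sin(180°/16) = 53.63 mm); the cylinder at (2.5, 0.5): section is a regular 16-gon, circumradius r=10.5 (perimeter = 2·16·10.500·sin(180°/16) = 65.55 mm); the cube at (1, 14.5) (footprint 15.5×4) is included at this height (perimeter 39.00 mm); the cone at (7.5, 2) contributes a regular 16-gon of circumradius 2.926 (interpolated between r1=3 and r2=1 at t=0.037) (perimeter = 2·16·2.926·sin(180°/16) = 18.27 mm); Merging all regions: the regions partially overlap (shared area 246.13 mm²), so the edge portions inside another operand are dropped and the merged outline is re-measured after clipping — boundary = 105.20 mm; the cone at (6.5, 1): at t=0.167 of its height the radius interpolates to r₁+(r₂−r₁)t = 3.917, giving a regular 16-gon of that circumradius (perimeter = 2·16·3.917·sin(180°/16) = 24.45 mm); Taking the first minus the rest: starting from the result so far, the cone at (6.5, 1) lies wholly inside it (removes its full 46.96 mm² and its 24.45 mm outline becomes a hole wall) — boundary (outer + 1 inner loop) = 129.66 mm. Overall, the cross-section has 2 separate islands and 1 hole. Total boundary length (outer + inner) = 129.66 mm.

129.66 mm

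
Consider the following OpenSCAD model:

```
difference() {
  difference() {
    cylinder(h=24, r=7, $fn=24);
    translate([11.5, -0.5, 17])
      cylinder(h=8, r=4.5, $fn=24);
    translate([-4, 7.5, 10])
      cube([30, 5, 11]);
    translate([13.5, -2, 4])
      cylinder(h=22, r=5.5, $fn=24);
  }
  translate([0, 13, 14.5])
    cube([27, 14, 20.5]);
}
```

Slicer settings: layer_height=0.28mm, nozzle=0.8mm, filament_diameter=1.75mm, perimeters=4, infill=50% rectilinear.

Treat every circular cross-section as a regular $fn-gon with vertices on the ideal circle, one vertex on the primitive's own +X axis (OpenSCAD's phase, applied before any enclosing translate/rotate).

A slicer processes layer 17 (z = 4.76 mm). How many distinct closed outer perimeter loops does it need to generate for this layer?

1

At z = 4.76 mm: the r=7 cylinder contributes a regular 24-gon of circumradius 7; the cylinder at (11.5, -0.5) is not intersected at this z (z outside [17, 25]); the cube at (-4, 7.5) is not intersected at this z (z outside [10, 21]); the r=5.5 cylinder at (13.5, -2) gives a regular 24-gon of circumradius 5.5 (constant along its height); After the difference (first − rest): starting from the r=7 cylinder, the r=5.5 cylinder at (13.5, -2) misses the remaining region (no effect) — 1 connected region; the cube at (0, 13) is not intersected at this z (z outside [14.5, 35]); After the difference (first − rest): none of the subtracted shapes is present at this height, so that combined region is unchanged — 1 connected region. The result has 1 disconnected region.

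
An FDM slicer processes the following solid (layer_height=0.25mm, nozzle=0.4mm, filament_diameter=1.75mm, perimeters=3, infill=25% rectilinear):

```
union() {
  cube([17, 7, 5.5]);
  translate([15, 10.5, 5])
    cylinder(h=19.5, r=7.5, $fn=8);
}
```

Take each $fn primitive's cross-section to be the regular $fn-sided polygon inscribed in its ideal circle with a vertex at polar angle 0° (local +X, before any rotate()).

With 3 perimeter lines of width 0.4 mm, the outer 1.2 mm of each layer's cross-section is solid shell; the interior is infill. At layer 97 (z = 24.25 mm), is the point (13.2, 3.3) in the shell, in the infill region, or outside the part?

outside

At z = 24.25 mm: the cube is absent (z outside [0, 5.5]); the cylinder at (15, 10.5): section is a regular 8-gon, circumradius r=7.5; Merging all regions: only the r=7.5 cylinder at (15, 10.5) is present, so the union is just that shape — 1 connected region. Overall, the cross-section is a single solid region. The nearest boundary edge runs (9.70, 5.20)→(15.00, 3.00); distance from the point to it = 0.41 mm. The point is not inside any of the regions above, so it lies outside the cross-section (0.41 mm from the nearest boundary).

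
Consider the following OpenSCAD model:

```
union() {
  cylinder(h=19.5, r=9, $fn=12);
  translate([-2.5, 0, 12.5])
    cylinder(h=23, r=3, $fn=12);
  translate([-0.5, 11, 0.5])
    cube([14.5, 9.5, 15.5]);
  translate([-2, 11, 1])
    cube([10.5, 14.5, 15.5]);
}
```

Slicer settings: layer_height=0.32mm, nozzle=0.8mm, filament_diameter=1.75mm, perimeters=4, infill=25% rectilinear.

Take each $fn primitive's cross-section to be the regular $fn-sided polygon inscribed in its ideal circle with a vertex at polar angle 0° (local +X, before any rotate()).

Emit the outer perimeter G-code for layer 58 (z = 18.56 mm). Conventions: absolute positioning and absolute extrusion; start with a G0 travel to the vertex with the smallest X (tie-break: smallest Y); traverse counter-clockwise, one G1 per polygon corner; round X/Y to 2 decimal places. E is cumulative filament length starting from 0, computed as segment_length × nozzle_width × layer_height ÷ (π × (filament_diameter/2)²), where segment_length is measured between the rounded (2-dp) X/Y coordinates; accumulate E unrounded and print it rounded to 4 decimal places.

At z = 18.56 mm: the r=9 cylinder gives a regular 12-gon of circumradius 9 (constant along its height); the cylinder at (-2.5, 0): section is a regular 12-gon, circumradius r=3; the cube at (-0.5, 11) does not reach this height (z outside [0.5, 16]); the cube at (-2, 11) does not reach this height (z outside [1, 16.5]); Merging all regions: the r=3 cylinder at (-2.5, 0) lies entirely inside the r=9 cylinder, so the union is just the r=9 cylinder — 1 connected region. The outline is a single polygon with 12 vertices. Extrusion per mm of travel: 0.8 × 0.32 / (π × 0.875²) = 0.106432. Accumulating E over each segment gives final E = 5.9485.

G0 X-9.00 Y0.00 Z18.56
G1 X-7.79 Y-4.50 E0.4960
G1 X-4.50 Y-7.79 E0.9912
G1 X0.00 Y-9.00 E1.4871
G1 X4.50 Y-7.79 E1.9831
G1 X7.79 Y-4.50 E2.4783
G1 X9.00 Y0.00 E2.9742
G1 X7.79 Y4.50 E3.4702
G1 X4.50 Y7.79 E3.9654
G1 X0.00 Y9.00 E4.4614
G1 X-4.50 Y7.79 E4.9573
G1 X-7.79 Y4.50 E5.4525
G1 X-9.00 Y0.00 E5.9485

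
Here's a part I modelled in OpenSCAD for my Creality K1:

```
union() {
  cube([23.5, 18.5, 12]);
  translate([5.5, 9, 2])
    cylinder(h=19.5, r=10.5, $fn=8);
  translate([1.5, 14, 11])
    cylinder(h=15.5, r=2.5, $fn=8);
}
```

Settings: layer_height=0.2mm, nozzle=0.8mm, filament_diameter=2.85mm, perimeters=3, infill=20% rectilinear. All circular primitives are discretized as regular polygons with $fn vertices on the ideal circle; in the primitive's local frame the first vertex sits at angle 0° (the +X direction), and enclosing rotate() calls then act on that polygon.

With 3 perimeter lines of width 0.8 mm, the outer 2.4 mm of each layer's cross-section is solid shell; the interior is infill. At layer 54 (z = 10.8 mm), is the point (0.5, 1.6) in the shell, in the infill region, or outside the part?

shell

At z = 10.8 mm: the cube (footprint 23.5×18.5) is included at this height; the r=10.5 cylinder at (5.5, 9) contributes a regular 8-gon of circumradius 10.5; the cylinder at (1.5, 14) is not intersected at this z (z outside [11, 26.5]); Combining (union): the regions partially overlap (shared area 251.04 mm²), so overlapping operands fuse into one piece — 1 connected region. Overall, the cross-section is a single solid region. The nearest boundary edge runs (0.00, 0.00)→(0.00, 0.78); distance from the point to it = 0.96 mm. The point is inside the cross-section, 0.96 mm from the nearest boundary — within the 2.4 mm shell band (3 × 0.8).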